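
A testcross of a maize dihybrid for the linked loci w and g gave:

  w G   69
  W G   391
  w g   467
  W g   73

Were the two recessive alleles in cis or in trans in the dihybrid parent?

cis

The two most frequent classes are W G (391) and w g (467); these are the parental (non-recombinant) types.
So the F1 carried W G on one chromosome and w g on the other — the recessive alleles are on the same chromosome (cis / coupling).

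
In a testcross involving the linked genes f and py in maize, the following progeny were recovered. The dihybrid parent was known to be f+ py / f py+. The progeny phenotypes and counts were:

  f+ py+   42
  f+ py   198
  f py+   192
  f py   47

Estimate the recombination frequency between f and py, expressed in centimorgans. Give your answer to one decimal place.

18.6 centimorgans

The recombinant classes are f+ py+ and f py: 42 + 47 = 89.
Recombination frequency = 89/479 = 0.1858 ≈ 18.6%, i.e. 18.6 centimorgans.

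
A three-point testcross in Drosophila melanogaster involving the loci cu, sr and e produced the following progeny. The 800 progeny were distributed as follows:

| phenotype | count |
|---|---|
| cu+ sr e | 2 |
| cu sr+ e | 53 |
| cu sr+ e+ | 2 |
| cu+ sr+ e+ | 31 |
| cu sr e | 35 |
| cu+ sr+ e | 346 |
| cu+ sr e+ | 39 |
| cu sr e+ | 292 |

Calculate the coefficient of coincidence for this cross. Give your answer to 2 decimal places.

The two most frequent reciprocal classes, cu+ sr+ e and cu sr e+, are the parental types, so the F1 was cu+ sr+ e / cu sr e+.
The two rarest classes, cu+ sr e and cu sr+ e+, are the double crossovers. Comparing them with the parentals, only the sr allele has switched, so sr is the middle locus and the order is cu – sr – e.
cu–sr: (92 + 4)/800 = 0.1200; sr–e: (66 + 4)/800 = 0.0875.
Expected DCO frequency = 0.1200 × 0.0875 ≈ 0.01050; observed = 4/800 ≈ 0.00500.
Coefficient of coincidence = 0.00500/0.01050 ≈ 0.48.

0.48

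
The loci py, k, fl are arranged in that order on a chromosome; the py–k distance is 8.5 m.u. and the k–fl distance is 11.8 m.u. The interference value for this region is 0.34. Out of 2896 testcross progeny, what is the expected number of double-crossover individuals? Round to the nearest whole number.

Map distances give recombination frequencies of 0.085 and 0.118 for the two intervals.
With interference 0.34 (so coincidence = 0.66), expected double-crossover frequency = 0.085 × 0.118 × 0.66 = 0.00662.
Expected number = 0.00662 × 2896 = 19.17 ≈ 19.

19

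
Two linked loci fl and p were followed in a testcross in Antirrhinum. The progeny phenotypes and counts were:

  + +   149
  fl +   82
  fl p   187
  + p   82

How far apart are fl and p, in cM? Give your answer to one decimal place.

The two most frequent classes, + + (149) and fl p (187), are the parental types, so the F1 was + + / fl p.
The recombinant classes are + p and fl +: 82 + 82 = 164.
Recombination frequency = 164/500 = 0.3280 ≈ 32.8%, i.e. 32.8 cM.

32.8 cM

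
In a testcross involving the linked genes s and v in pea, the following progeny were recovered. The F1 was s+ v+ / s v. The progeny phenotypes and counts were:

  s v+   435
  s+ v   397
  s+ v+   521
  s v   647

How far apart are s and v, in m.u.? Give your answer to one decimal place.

The recombinant classes are s+ v and s v+: 397 + 435 = 832.
Recombination frequency = 832/2000 = 0.4160 ≈ 41.6%, i.e. 41.6 m.u.

41.6 m.u.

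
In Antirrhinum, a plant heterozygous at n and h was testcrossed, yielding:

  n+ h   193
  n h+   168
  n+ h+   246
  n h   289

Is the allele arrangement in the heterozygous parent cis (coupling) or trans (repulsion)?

cis

The two most frequent classes are n+ h+ (246) and n h (289); these are the parental (non-recombinant) types.
So the F1 carried n+ h+ on one chromosome and n h on the other — the recessive alleles are on the same chromosome (cis / coupling).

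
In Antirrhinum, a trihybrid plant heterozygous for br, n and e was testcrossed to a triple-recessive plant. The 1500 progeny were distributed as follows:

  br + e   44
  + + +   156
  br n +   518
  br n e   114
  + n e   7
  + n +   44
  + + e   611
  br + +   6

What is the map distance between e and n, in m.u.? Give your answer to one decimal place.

The two most frequent reciprocal classes, + + e and br n +, are the parental types, so the F1 was + + e / br n +.
The two rarest classes, + n e and br + +, are the double crossovers. Comparing them with the parentals, only the n allele has switched, so n is the middle locus and the order is e – n – br.
Crossovers in the e–n interval produce the single-crossover classes + + + and br n e (156 + 114 = 270) plus the double crossovers (13).
RF(e–n) = (270 + 13) / 1500 = 283/1500 = 0.1887 → 18.9 m.u.

18.9 m.u.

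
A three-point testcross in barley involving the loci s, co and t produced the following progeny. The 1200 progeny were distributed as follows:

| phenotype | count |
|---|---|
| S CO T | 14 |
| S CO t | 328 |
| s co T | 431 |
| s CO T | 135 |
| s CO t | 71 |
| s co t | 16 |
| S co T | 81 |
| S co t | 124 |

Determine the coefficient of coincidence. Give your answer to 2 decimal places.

The two most frequent reciprocal classes, S CO t and s co T, are the parental types, so the F1 was S CO t / s co T.
The two rarest classes, S CO T and s co t, are the double crossovers. Comparing them with the parentals, only the t allele has switched, so t is the middle locus and the order is s – t – co.
s–t: (152 + 30)/1200 = 0.1517; t–co: (259 + 30)/1200 = 0.2408.
Expected DCO frequency = 0.1517 × 0.2408 ≈ 0.03653; observed = 30/1200 ≈ 0.02500.
Coefficient of coincidence = 0.02500/0.03653 ≈ 0.68.

0.68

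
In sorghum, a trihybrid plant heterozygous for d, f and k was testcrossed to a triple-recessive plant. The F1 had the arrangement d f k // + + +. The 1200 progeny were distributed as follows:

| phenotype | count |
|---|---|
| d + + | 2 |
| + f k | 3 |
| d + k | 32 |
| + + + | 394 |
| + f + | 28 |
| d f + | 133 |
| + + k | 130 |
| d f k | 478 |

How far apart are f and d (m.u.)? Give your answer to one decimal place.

5.4 m.u.

The two rarest classes, + f k and d + +, are the double crossovers. Comparing them with the parentals, only the d allele has switched, so d is the middle locus and the order is f – d – k.
Crossovers in the f–d interval produce the single-crossover classes d + k and + f + (32 + 28 = 60) plus the double crossovers (5).
RF(f–d) = (60 + 5) / 1200 = 65/1200 = 0.0542 → 5.4 m.u.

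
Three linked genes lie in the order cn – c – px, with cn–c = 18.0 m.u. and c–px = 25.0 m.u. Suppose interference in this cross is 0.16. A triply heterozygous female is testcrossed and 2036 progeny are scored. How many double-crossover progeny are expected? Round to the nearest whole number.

77

Map distances give recombination frequencies of 0.180 and 0.250 for the two intervals.
With interference 0.16 (so coincidence = 0.84), expected double-crossover frequency = 0.180 × 0.250 × 0.84 = 0.03780.
Expected number = 0.03780 × 2036 = 76.96 ≈ 77.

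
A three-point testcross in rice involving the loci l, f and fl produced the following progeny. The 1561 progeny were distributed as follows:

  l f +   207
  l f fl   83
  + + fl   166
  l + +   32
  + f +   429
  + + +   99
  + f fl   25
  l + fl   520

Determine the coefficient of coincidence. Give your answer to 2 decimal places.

0.87

The two most frequent reciprocal classes, + f + and l + fl, are the parental types, so the F1 was + f + / l + fl.
The two rarest classes, + f fl and l + +, are the double crossovers. Comparing them with the parentals, only the fl allele has switched, so fl is the middle locus and the order is f – fl – l.
f–fl: (182 + 57)/1561 = 0.1531; fl–l: (373 + 57)/1561 = 0.2755.
Expected DCO frequency = 0.1531 × 0.2755 ≈ 0.04218; observed = 57/1561 ≈ 0.03652.
Coefficient of coincidence = 0.03652/0.04218 ≈ 0.87.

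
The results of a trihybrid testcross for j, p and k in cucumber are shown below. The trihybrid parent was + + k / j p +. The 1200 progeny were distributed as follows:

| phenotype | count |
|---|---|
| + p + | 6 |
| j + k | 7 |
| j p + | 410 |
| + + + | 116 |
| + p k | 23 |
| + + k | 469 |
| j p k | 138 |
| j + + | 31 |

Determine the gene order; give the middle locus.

The two rarest classes, j + k and + p +, are the double crossovers. Comparing them with the parentals, only the j allele has switched, so j is the middle locus and the order is p – j – k.

j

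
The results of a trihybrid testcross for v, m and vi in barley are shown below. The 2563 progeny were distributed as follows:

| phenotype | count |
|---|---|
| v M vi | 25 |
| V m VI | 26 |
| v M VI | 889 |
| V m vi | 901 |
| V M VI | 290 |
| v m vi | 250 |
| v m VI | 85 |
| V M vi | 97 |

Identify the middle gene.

The two most frequent reciprocal classes, V m vi and v M VI, are the parental types, so the F1 was V m vi / v M VI.
The two rarest classes, V m VI and v M vi, are the double crossovers. Comparing them with the parentals, only the vi allele has switched, so vi is the middle locus and the order is m – vi – v.

vi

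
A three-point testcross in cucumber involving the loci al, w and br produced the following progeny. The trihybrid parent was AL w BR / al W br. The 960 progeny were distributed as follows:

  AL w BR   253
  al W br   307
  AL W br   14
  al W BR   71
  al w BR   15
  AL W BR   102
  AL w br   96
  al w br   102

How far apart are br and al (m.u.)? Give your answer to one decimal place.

20.4 m.u.

The two rarest classes, al w BR and AL W br, are the double crossovers. Comparing them with the parentals, only the al allele has switched, so al is the middle locus and the order is br – al – w.
Crossovers in the br–al interval produce the single-crossover classes AL w br and al W BR (96 + 71 = 167) plus the double crossovers (29).
RF(br–al) = (167 + 29) / 960 = 196/960 = 0.2042 → 20.4 m.u.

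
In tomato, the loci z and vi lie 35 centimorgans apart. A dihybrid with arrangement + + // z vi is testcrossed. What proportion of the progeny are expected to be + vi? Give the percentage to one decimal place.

A map distance of 35 centimorgans corresponds to a recombination frequency of 0.350.
The F1 is + + / z vi, so + vi is a recombinant gamete class with expected frequency r/2 = 0.350/2 = 0.1750.
That is 0.1750 = 17.5% of the progeny.

17.5%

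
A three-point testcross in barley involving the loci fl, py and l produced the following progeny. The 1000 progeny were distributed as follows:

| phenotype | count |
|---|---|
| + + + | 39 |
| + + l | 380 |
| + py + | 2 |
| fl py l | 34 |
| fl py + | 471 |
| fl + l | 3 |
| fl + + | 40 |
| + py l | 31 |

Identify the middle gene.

The two most frequent reciprocal classes, fl py + and + + l, are the parental types, so the F1 was fl py + / + + l.
The two rarest classes, + py + and fl + l, are the double crossovers. Comparing them with the parentals, only the fl allele has switched, so fl is the middle locus and the order is py – fl – l.

fl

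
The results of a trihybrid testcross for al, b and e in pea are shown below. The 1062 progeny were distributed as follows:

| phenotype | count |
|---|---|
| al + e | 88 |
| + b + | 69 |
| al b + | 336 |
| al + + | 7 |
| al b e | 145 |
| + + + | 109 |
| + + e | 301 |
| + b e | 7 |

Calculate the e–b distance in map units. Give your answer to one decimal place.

25.2 map units

The two most frequent reciprocal classes, + + e and al b +, are the parental types, so the F1 was + + e / al b +.
The two rarest classes, + b e and al + +, are the double crossovers. Comparing them with the parentals, only the b allele has switched, so b is the middle locus and the order is al – b – e.
Crossovers in the b–e interval produce the single-crossover classes + + + and al b e (109 + 145 = 254) plus the double crossovers (14).
RF(b–e) = (254 + 14) / 1062 = 268/1062 = 0.2524 → 25.2 map units.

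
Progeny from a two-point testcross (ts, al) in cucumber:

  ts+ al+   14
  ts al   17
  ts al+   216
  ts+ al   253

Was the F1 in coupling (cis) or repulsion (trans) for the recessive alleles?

The two most frequent classes are ts+ al (253) and ts al+ (216); these are the parental (non-recombinant) types.
So the F1 carried ts+ al on one chromosome and ts al+ on the other — the recessive alleles are on opposite chromosomes (trans / repulsion).

trans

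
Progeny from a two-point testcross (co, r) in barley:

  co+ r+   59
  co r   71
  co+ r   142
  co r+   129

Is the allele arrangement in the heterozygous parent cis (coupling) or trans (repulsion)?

trans

The two most frequent classes are co+ r (142) and co r+ (129); these are the parental (non-recombinant) types.
So the F1 carried co+ r on one chromosome and co r+ on the other — the recessive alleles are on opposite chromosomes (trans / repulsion).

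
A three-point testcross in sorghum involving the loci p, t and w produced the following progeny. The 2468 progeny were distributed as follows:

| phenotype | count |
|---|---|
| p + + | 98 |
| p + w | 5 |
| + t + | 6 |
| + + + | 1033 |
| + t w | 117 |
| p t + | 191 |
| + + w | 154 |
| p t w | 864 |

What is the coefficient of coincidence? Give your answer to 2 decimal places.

The two most frequent reciprocal classes, + + + and p t w, are the parental types, so the F1 was + + + / p t w.
The two rarest classes, + t + and p + w, are the double crossovers. Comparing them with the parentals, only the t allele has switched, so t is the middle locus and the order is w – t – p.
w–t: (345 + 11)/2468 = 0.1442; t–p: (215 + 11)/2468 = 0.0916.
Expected DCO frequency = 0.1442 × 0.0916 ≈ 0.01321; observed = 11/2468 ≈ 0.00446.
Coefficient of coincidence = 0.00446/0.01321 ≈ 0.34.

0.34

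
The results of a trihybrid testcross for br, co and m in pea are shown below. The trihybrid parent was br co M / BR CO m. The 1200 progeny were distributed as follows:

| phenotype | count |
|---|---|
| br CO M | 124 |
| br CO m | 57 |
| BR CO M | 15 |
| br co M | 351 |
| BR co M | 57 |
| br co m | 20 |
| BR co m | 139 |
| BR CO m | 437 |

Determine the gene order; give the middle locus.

m

The two rarest classes, br co m and BR CO M, are the double crossovers. Comparing them with the parentals, only the m allele has switched, so m is the middle locus and the order is co – m – br.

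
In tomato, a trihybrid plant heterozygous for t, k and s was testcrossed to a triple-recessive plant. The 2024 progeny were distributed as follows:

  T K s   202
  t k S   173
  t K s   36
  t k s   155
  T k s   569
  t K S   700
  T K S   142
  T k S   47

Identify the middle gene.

s

The two most frequent reciprocal classes, T k s and t K S, are the parental types, so the F1 was T k s / t K S.
The two rarest classes, T k S and t K s, are the double crossovers. Comparing them with the parentals, only the s allele has switched, so s is the middle locus and the order is k – s – t.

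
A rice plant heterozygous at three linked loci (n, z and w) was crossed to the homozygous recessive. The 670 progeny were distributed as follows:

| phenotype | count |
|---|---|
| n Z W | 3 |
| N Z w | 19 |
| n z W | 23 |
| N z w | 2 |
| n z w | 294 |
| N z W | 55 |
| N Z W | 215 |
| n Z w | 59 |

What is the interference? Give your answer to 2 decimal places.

0.40

The two most frequent reciprocal classes, N Z W and n z w, are the parental types, so the F1 was N Z W / n z w.
The two rarest classes, n Z W and N z w, are the double crossovers. Comparing them with the parentals, only the n allele has switched, so n is the middle locus and the order is w – n – z.
w–n: (42 + 5)/670 = 0.0701; n–z: (114 + 5)/670 = 0.1776.
Expected DCO frequency = 0.0701 × 0.1776 ≈ 0.01245; observed = 5/670 ≈ 0.00746.
Coefficient of coincidence = 0.00746/0.01245 ≈ 0.60; interference = 1 − 0.60 = 0.40.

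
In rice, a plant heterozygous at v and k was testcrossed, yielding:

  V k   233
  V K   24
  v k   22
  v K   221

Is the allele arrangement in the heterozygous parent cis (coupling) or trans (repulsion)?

The two most frequent classes are V k (233) and v K (221); these are the parental (non-recombinant) types.
So the F1 carried V k on one chromosome and v K on the other — the recessive alleles are on opposite chromosomes (trans / repulsion).

trans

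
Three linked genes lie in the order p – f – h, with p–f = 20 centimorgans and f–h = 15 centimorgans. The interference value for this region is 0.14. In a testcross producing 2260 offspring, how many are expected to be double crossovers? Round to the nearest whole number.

Map distances give recombination frequencies of 0.200 and 0.150 for the two intervals.
With interference 0.14 (so coincidence = 0.86), expected double-crossover frequency = 0.200 × 0.150 × 0.86 = 0.02580.
Expected number = 0.02580 × 2260 = 58.31 ≈ 58.

58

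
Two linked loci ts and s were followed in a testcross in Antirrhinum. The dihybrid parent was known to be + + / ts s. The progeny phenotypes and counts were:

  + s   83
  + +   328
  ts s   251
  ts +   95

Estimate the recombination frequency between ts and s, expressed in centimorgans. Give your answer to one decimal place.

The recombinant classes are + s and ts +: 83 + 95 = 178.
Recombination frequency = 178/757 = 0.2351 ≈ 23.5%, i.e. 23.5 centimorgans.

23.5 centimorgans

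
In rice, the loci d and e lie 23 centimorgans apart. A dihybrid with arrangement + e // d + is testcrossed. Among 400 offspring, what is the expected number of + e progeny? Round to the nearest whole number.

154

A map distance of 23 centimorgans corresponds to a recombination frequency of 0.230.
The F1 is + e / d +, so + e is a parental gamete class with expected frequency (1 − r)/2 = 0.770/2 = 0.3850.
Expected number = 0.3850 × 400 = 154.00 ≈ 154.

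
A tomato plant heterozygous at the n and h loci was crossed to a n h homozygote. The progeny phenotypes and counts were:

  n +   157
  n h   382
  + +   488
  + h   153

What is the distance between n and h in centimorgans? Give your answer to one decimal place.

26.3 centimorgans

The two most frequent classes, + + (488) and n h (382), are the parental types, so the F1 was + + / n h.
The recombinant classes are + h and n +: 153 + 157 = 310.
Recombination frequency = 310/1180 = 0.2627 ≈ 26.3%, i.e. 26.3 centimorgans.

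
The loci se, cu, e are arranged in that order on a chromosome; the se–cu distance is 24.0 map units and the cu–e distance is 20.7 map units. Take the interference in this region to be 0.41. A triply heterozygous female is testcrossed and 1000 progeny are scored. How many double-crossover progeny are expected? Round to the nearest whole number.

29

Map distances give recombination frequencies of 0.240 and 0.207 for the two intervals.
With interference 0.41 (so coincidence = 0.59), expected double-crossover frequency = 0.240 × 0.207 × 0.59 = 0.02931.
Expected number = 0.02931 × 1000 = 29.31 ≈ 29.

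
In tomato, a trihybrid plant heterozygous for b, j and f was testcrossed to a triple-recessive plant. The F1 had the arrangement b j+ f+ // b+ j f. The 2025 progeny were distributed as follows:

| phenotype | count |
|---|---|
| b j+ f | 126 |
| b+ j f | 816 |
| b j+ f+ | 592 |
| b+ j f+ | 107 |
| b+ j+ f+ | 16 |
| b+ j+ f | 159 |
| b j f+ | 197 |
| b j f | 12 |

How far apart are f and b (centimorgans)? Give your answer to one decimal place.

The two rarest classes, b+ j+ f+ and b j f, are the double crossovers. Comparing them with the parentals, only the b allele has switched, so b is the middle locus and the order is j – b – f.
Crossovers in the b–f interval produce the single-crossover classes b j+ f and b+ j f+ (126 + 107 = 233) plus the double crossovers (28).
RF(b–f) = (233 + 28) / 2025 = 261/2025 = 0.1289 → 12.9 centimorgans.

12.9 centimorgans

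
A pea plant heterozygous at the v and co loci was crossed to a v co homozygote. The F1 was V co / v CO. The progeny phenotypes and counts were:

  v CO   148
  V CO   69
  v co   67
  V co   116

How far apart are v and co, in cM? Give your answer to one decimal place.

34.0 cM

The recombinant classes are V CO and v co: 69 + 67 = 136.
Recombination frequency = 136/400 = 0.3400 ≈ 34.0%, i.e. 34.0 cM.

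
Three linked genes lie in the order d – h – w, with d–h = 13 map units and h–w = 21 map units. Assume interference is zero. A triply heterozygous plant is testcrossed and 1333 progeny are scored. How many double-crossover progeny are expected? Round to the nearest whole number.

Map distances give recombination frequencies of 0.130 and 0.210 for the two intervals.
With no interference, expected double-crossover frequency = 0.130 × 0.210 = 0.02730.
Expected number = 0.02730 × 1333 = 36.39 ≈ 36.

36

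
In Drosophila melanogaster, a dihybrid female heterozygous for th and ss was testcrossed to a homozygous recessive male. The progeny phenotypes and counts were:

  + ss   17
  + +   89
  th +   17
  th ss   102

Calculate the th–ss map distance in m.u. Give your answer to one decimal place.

15.1 m.u.

The two most frequent classes, + + (89) and th ss (102), are the parental types, so the F1 was + + / th ss.
The recombinant classes are + ss and th +: 17 + 17 = 34.
Recombination frequency = 34/225 = 0.1511 ≈ 15.1%, i.e. 15.1 m.u.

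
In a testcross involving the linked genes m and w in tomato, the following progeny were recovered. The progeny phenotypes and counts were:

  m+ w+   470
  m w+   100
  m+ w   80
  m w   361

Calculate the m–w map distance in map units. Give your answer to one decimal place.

The two most frequent classes, m+ w+ (470) and m w (361), are the parental types, so the F1 was m+ w+ / m w.
The recombinant classes are m+ w and m w+: 80 + 100 = 180.
Recombination frequency = 180/1011 = 0.1780 ≈ 17.8%, i.e. 17.8 map units.

17.8 map units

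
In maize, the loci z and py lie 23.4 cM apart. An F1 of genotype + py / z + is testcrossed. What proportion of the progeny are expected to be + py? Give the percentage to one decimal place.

38.3%

A map distance of 23.4 cM corresponds to a recombination frequency of 0.234.
The F1 is + py / z +, so + py is a parental gamete class with expected frequency (1 − r)/2 = 0.766/2 = 0.3830.
That is 0.3830 = 38.3% of the progeny.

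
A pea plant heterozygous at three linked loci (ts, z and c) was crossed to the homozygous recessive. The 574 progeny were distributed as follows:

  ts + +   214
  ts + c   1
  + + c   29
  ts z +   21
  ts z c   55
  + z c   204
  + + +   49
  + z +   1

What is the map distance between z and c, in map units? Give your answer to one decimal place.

9.1 map units

The two most frequent reciprocal classes, + z c and ts + +, are the parental types, so the F1 was + z c / ts + +.
The two rarest classes, + z + and ts + c, are the double crossovers. Comparing them with the parentals, only the c allele has switched, so c is the middle locus and the order is z – c – ts.
Crossovers in the z–c interval produce the single-crossover classes + + c and ts z + (29 + 21 = 50) plus the double crossovers (2).
RF(z–c) = (50 + 2) / 574 = 52/574 = 0.0906 → 9.1 map units.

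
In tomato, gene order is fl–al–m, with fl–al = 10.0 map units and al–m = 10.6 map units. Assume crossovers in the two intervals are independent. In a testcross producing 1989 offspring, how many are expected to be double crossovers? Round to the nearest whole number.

21

Map distances give recombination frequencies of 0.100 and 0.106 for the two intervals.
With no interference, expected double-crossover frequency = 0.100 × 0.106 = 0.01060.
Expected number = 0.01060 × 1989 = 21.08 ≈ 21.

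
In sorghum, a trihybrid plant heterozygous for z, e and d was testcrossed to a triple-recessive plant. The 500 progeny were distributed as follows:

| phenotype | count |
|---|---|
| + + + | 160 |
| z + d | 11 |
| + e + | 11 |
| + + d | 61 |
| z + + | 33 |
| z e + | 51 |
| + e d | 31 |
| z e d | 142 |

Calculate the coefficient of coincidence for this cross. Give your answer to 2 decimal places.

0.95

The two most frequent reciprocal classes, z e d and + + +, are the parental types, so the F1 was z e d / + + +.
The two rarest classes, z + d and + e +, are the double crossovers. Comparing them with the parentals, only the e allele has switched, so e is the middle locus and the order is d – e – z.
d–e: (112 + 22)/500 = 0.2680; e–z: (64 + 22)/500 = 0.1720.
Expected DCO frequency = 0.2680 × 0.1720 ≈ 0.04610; observed = 22/500 ≈ 0.04400.
Coefficient of coincidence = 0.04400/0.04610 ≈ 0.95.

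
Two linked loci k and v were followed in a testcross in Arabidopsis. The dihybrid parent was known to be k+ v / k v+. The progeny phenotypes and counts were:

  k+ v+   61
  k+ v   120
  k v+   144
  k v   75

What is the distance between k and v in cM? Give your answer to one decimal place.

The recombinant classes are k+ v+ and k v: 61 + 75 = 136.
Recombination frequency = 136/400 = 0.3400 ≈ 34.0%, i.e. 34.0 cM.

34.0 cM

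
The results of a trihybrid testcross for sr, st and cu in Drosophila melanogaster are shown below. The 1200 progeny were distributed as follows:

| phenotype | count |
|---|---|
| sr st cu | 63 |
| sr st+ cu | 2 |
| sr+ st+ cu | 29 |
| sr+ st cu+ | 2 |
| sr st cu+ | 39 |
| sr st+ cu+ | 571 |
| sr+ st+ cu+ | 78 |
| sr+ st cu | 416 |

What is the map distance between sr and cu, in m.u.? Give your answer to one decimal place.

12.1 m.u.

The two most frequent reciprocal classes, sr st+ cu+ and sr+ st cu, are the parental types, so the F1 was sr st+ cu+ / sr+ st cu.
The two rarest classes, sr st+ cu and sr+ st cu+, are the double crossovers. Comparing them with the parentals, only the cu allele has switched, so cu is the middle locus and the order is sr – cu – st.
Crossovers in the sr–cu interval produce the single-crossover classes sr+ st+ cu+ and sr st cu (78 + 63 = 141) plus the double crossovers (4).
RF(sr–cu) = (141 + 4) / 1200 = 145/1200 = 0.1208 → 12.1 m.u.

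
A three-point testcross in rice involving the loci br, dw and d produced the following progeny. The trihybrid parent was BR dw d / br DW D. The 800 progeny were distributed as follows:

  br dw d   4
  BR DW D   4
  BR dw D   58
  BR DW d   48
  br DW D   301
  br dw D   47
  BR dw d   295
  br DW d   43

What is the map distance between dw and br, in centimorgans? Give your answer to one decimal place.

12.9 centimorgans

The two rarest classes, br dw d and BR DW D, are the double crossovers. Comparing them with the parentals, only the br allele has switched, so br is the middle locus and the order is d – br – dw.
Crossovers in the br–dw interval produce the single-crossover classes BR DW d and br dw D (48 + 47 = 95) plus the double crossovers (8).
RF(br–dw) = (95 + 8) / 800 = 103/800 = 0.1288 → 12.9 centimorgans.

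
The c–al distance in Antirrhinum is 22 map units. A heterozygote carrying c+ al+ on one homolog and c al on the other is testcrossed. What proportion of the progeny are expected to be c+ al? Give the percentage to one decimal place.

A map distance of 22 map units corresponds to a recombination frequency of 0.220.
The F1 is c+ al+ / c al, so c+ al is a recombinant gamete class with expected frequency r/2 = 0.220/2 = 0.1100.
That is 0.1100 = 11.0% of the progeny.

11.0%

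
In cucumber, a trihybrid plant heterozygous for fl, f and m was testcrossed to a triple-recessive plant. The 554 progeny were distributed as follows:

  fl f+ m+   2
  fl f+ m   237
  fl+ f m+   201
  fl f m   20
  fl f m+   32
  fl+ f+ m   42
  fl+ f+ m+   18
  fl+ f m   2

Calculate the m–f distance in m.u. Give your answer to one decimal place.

The two most frequent reciprocal classes, fl f+ m and fl+ f m+, are the parental types, so the F1 was fl f+ m / fl+ f m+.
The two rarest classes, fl f+ m+ and fl+ f m, are the double crossovers. Comparing them with the parentals, only the m allele has switched, so m is the middle locus and the order is f – m – fl.
Crossovers in the f–m interval produce the single-crossover classes fl f m and fl+ f+ m+ (20 + 18 = 38) plus the double crossovers (4).
RF(f–m) = (38 + 4) / 554 = 42/554 = 0.0758 → 7.6 m.u.

7.6 m.u.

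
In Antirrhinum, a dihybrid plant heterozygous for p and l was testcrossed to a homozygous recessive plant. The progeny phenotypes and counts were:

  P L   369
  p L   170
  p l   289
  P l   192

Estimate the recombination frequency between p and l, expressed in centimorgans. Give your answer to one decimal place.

35.5 centimorgans

The two most frequent classes, P L (369) and p l (289), are the parental types, so the F1 was P L / p l.
The recombinant classes are P l and p L: 192 + 170 = 362.
Recombination frequency = 362/1020 = 0.3549 ≈ 35.5%, i.e. 35.5 centimorgans.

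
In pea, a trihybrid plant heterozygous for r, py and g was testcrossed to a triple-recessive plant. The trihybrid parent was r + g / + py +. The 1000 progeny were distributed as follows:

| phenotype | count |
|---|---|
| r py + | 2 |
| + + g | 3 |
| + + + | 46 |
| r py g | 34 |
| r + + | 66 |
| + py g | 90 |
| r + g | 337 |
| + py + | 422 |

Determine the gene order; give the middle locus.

The two rarest classes, + + g and r py +, are the double crossovers. Comparing them with the parentals, only the r allele has switched, so r is the middle locus and the order is py – r – g.

r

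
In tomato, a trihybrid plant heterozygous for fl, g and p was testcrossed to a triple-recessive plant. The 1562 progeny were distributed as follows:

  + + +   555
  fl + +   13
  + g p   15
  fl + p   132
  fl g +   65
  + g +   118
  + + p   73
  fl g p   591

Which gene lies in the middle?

The two most frequent reciprocal classes, + + + and fl g p, are the parental types, so the F1 was + + + / fl g p.
The two rarest classes, fl + + and + g p, are the double crossovers. Comparing them with the parentals, only the fl allele has switched, so fl is the middle locus and the order is g – fl – p.

fl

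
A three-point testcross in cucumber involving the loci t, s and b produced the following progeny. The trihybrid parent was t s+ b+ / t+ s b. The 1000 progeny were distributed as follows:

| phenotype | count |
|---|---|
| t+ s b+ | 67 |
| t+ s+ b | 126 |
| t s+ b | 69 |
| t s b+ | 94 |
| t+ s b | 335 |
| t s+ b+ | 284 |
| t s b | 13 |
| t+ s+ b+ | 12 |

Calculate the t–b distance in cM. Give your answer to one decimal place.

The two rarest classes, t+ s+ b+ and t s b, are the double crossovers. Comparing them with the parentals, only the t allele has switched, so t is the middle locus and the order is b – t – s.
Crossovers in the b–t interval produce the single-crossover classes t s+ b and t+ s b+ (69 + 67 = 136) plus the double crossovers (25).
RF(b–t) = (136 + 25) / 1000 = 161/1000 = 0.1610 → 16.1 cM.

16.1 cM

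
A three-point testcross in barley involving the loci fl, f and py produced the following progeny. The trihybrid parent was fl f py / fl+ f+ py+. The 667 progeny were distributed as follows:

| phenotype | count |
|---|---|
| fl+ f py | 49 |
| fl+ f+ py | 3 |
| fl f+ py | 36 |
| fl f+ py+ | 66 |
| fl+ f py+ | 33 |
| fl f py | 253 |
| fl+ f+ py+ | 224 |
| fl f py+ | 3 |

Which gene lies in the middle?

The two rarest classes, fl f py+ and fl+ f+ py, are the double crossovers. Comparing them with the parentals, only the py allele has switched, so py is the middle locus and the order is f – py – fl.

py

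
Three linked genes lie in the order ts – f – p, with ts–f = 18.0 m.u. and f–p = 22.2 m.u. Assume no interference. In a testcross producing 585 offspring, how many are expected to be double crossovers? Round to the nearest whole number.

Map distances give recombination frequencies of 0.180 and 0.222 for the two intervals.
With no interference, expected double-crossover frequency = 0.180 × 0.222 = 0.03996.
Expected number = 0.03996 × 585 = 23.38 ≈ 23.

23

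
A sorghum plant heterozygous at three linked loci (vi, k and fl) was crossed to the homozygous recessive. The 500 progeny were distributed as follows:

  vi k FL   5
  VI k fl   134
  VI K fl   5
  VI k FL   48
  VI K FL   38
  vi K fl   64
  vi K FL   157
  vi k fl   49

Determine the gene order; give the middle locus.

The two most frequent reciprocal classes, vi K FL and VI k fl, are the parental types, so the F1 was vi K FL / VI k fl.
The two rarest classes, vi k FL and VI K fl, are the double crossovers. Comparing them with the parentals, only the k allele has switched, so k is the middle locus and the order is vi – k – fl.

k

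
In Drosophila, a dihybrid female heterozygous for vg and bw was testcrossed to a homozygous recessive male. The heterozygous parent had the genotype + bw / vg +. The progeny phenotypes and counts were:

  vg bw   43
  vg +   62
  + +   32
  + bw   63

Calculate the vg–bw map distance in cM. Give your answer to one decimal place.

37.5 cM

The recombinant classes are + + and vg bw: 32 + 43 = 75.
Recombination frequency = 75/200 = 0.3750 ≈ 37.5%, i.e. 37.5 cM.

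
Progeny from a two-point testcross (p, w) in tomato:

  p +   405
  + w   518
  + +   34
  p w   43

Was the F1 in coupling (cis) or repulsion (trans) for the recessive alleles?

trans

The two most frequent classes are + w (518) and p + (405); these are the parental (non-recombinant) types.
So the F1 carried + w on one chromosome and p + on the other — the recessive alleles are on opposite chromosomes (trans / repulsion).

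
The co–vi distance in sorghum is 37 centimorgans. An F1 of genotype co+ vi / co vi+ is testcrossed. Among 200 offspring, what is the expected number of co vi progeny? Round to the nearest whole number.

37

A map distance of 37 centimorgans corresponds to a recombination frequency of 0.370.
The F1 is co+ vi / co vi+, so co vi is a recombinant gamete class with expected frequency r/2 = 0.370/2 = 0.1850.
Expected number = 0.1850 × 200 = 37.00 ≈ 37.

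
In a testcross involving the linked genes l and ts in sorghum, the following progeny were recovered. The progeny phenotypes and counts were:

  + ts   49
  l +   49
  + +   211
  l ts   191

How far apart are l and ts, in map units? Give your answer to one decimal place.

The two most frequent classes, + + (211) and l ts (191), are the parental types, so the F1 was + + / l ts.
The recombinant classes are + ts and l +: 49 + 49 = 98.
Recombination frequency = 98/500 = 0.1960 ≈ 19.6%, i.e. 19.6 map units.

19.6 map units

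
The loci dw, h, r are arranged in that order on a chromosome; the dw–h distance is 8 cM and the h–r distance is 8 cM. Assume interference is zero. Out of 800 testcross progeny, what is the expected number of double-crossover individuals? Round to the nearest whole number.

5

Map distances give recombination frequencies of 0.080 and 0.080 for the two intervals.
With no interference, expected double-crossover frequency = 0.080 × 0.080 = 0.00640.
Expected number = 0.00640 × 800 = 5.12 ≈ 5.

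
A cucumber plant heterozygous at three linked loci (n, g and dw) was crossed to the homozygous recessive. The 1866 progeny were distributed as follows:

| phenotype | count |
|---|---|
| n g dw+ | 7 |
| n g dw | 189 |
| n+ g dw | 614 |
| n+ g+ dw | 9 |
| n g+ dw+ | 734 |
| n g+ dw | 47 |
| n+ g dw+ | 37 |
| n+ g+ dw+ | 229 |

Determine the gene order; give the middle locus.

g

The two most frequent reciprocal classes, n+ g dw and n g+ dw+, are the parental types, so the F1 was n+ g dw / n g+ dw+.
The two rarest classes, n+ g+ dw and n g dw+, are the double crossovers. Comparing them with the parentals, only the g allele has switched, so g is the middle locus and the order is dw – g – n.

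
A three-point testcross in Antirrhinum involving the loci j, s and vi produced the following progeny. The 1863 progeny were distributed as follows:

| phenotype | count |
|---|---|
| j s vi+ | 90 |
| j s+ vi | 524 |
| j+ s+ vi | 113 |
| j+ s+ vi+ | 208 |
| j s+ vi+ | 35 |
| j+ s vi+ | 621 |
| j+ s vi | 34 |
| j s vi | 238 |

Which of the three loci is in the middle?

vi

The two most frequent reciprocal classes, j s+ vi and j+ s vi+, are the parental types, so the F1 was j s+ vi / j+ s vi+.
The two rarest classes, j s+ vi+ and j+ s vi, are the double crossovers. Comparing them with the parentals, only the vi allele has switched, so vi is the middle locus and the order is s – vi – j.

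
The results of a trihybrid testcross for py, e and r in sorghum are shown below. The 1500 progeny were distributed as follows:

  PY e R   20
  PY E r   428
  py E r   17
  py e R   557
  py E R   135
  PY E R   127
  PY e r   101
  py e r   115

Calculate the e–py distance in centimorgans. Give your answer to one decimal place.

The two most frequent reciprocal classes, PY E r and py e R, are the parental types, so the F1 was PY E r / py e R.
The two rarest classes, py E r and PY e R, are the double crossovers. Comparing them with the parentals, only the py allele has switched, so py is the middle locus and the order is e – py – r.
Crossovers in the e–py interval produce the single-crossover classes PY e r and py E R (101 + 135 = 236) plus the double crossovers (37).
RF(e–py) = (236 + 37) / 1500 = 273/1500 = 0.1820 → 18.2 centimorgans.

18.2 centimorgans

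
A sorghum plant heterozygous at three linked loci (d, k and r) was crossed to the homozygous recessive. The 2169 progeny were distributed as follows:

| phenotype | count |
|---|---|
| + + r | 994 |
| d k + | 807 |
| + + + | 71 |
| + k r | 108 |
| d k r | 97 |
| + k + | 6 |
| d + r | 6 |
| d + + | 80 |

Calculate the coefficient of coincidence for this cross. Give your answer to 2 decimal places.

The two most frequent reciprocal classes, d k + and + + r, are the parental types, so the F1 was d k + / + + r.
The two rarest classes, + k + and d + r, are the double crossovers. Comparing them with the parentals, only the d allele has switched, so d is the middle locus and the order is k – d – r.
k–d: (188 + 12)/2169 = 0.0922; d–r: (168 + 12)/2169 = 0.0830.
Expected DCO frequency = 0.0922 × 0.0830 ≈ 0.00765; observed = 12/2169 ≈ 0.00553.
Coefficient of coincidence = 0.00553/0.00765 ≈ 0.72.

0.72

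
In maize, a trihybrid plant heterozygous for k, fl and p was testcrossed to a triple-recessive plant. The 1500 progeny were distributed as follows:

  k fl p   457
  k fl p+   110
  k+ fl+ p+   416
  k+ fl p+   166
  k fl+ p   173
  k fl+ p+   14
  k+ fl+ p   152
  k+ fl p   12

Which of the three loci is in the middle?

k

The two most frequent reciprocal classes, k fl p and k+ fl+ p+, are the parental types, so the F1 was k fl p / k+ fl+ p+.
The two rarest classes, k+ fl p and k fl+ p+, are the double crossovers. Comparing them with the parentals, only the k allele has switched, so k is the middle locus and the order is fl – k – p.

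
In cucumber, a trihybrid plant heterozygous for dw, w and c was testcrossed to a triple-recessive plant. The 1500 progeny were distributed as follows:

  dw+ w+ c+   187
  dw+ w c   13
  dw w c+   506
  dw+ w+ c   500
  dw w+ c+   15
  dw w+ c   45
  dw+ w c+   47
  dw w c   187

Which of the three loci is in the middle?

The two most frequent reciprocal classes, dw+ w+ c and dw w c+, are the parental types, so the F1 was dw+ w+ c / dw w c+.
The two rarest classes, dw+ w c and dw w+ c+, are the double crossovers. Comparing them with the parentals, only the w allele has switched, so w is the middle locus and the order is dw – w – c.

w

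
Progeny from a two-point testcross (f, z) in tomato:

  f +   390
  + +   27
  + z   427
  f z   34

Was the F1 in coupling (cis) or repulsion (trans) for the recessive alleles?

trans

The two most frequent classes are + z (427) and f + (390); these are the parental (non-recombinant) types.
So the F1 carried + z on one chromosome and f + on the other — the recessive alleles are on opposite chromosomes (trans / repulsion).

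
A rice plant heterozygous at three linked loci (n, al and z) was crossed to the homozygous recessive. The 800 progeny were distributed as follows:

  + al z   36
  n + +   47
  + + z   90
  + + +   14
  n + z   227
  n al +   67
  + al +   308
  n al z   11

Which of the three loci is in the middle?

al

The two most frequent reciprocal classes, + al + and n + z, are the parental types, so the F1 was + al + / n + z.
The two rarest classes, + + + and n al z, are the double crossovers. Comparing them with the parentals, only the al allele has switched, so al is the middle locus and the order is n – al – z.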